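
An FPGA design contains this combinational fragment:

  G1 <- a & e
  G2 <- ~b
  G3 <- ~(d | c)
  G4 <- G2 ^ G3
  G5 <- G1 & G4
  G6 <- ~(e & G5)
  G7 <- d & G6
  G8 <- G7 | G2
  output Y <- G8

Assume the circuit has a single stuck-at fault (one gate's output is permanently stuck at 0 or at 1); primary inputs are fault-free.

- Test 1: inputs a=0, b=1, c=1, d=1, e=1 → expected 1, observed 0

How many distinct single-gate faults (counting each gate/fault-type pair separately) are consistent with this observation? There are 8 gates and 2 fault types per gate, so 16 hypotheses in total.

4

Fault-free: G1=0, G2=0, G3=0, G4=0, G5=0, G6=1, G7=1, G8=1 → 1. Observed 0.
  G1: none of the 2 fault types match ✗
  G2: none of the 2 fault types match ✗
  G3: none of the 2 fault types match ✗
  G4: none of the 2 fault types match ✗
  G5: stuck-at-1 ✓; others ✗
  G6: stuck-at-0 ✓; others ✗
  G7: stuck-at-0 ✓; others ✗
  G8: stuck-at-0 ✓; others ✗
Consistent faults: {G5 stuck-at-1, G6 stuck-at-0, G7 stuck-at-0, G8 stuck-at-0} — 4 in all.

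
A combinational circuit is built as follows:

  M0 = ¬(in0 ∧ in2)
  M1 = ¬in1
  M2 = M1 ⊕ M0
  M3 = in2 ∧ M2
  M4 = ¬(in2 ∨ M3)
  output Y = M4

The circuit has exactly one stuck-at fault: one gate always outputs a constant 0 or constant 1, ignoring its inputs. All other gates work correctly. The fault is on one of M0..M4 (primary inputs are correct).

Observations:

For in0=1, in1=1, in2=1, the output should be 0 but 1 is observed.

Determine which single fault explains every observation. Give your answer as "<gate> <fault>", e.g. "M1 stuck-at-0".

M4 stuck-at-1

Fault-free values for test 1 (in0=1, in1=1, in2=1): M0=0, M1=0, M2=0, M3=0, M4=0, giving Y=0. Observed 1.
Test 1: faults giving observed 1 are {M4 stuck-at-1}.
Only M4 stuck-at-1 is consistent with every test.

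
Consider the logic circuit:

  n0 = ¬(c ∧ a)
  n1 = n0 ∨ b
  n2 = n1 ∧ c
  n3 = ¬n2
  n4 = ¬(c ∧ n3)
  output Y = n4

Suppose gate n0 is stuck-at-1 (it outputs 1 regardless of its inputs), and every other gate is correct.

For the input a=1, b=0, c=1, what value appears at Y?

1

Propagate with n0 forced: n0=1 [stuck-at-1], n1=1, n2=1, n3=0, n4=1.
So Y = 1. (Without the fault it would be 0.)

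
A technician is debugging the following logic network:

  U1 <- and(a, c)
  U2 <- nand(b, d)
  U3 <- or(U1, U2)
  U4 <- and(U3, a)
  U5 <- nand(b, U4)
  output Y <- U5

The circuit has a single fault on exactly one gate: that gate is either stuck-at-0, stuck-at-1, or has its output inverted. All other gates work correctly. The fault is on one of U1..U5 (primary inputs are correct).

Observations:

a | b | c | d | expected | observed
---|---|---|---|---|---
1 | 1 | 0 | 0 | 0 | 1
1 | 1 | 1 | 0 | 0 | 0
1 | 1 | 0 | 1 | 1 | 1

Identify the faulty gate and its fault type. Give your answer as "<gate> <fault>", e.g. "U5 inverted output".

Fault-free values for test 1 (a=1, b=1, c=0, d=0): U1=0, U2=1, U3=1, U4=1, U5=0, giving Y=0. Observed 1.
Test 1: faults giving observed 1 are {U2 stuck-at-0, U2 inverted output, U3 stuck-at-0, U3 inverted output, U4 stuck-at-0, U4 inverted output, U5 stuck-at-1, U5 inverted output}.
Test 2 (a=1, b=1, c=1, d=0): fault-free U1=1, U2=1, U3=1, U4=1, U5=0 → 0; observed 0. Eliminates U3 stuck-at-0, U3 inverted output, U4 stuck-at-0, U4 inverted output, U5 stuck-at-1, U5 inverted output.
Test 3 (a=1, b=1, c=0, d=1): fault-free U1=0, U2=0, U3=0, U4=0, U5=1 → 1; observed 1. Eliminates U2 inverted output.
Only U2 stuck-at-0 is consistent with every test.

U2 stuck-at-0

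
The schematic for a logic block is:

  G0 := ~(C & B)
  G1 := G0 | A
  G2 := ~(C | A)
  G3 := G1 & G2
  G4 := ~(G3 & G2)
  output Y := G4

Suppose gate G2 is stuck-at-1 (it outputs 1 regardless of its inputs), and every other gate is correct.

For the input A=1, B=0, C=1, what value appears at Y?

Propagate with G2 forced: G0=1, G1=1, G2=1 [stuck-at-1], G3=1, G4=0.
So Y = 0. (Without the fault it would be 1.)

0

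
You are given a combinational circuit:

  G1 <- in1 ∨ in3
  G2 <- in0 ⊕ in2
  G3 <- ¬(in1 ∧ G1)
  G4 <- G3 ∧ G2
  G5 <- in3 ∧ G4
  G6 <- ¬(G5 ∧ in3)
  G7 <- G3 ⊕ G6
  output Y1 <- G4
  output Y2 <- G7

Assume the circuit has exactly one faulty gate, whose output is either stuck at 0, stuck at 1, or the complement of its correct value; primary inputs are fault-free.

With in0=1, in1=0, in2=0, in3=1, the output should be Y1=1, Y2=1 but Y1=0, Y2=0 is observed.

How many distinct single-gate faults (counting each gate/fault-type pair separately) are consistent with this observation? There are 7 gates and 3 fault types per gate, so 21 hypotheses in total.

4

Fault-free: G1=1, G2=1, G3=1, G4=1, G5=1, G6=0, G7=1 → Y1=1, Y2=1. Observed Y1=0, Y2=0.
  G1: none of the 3 fault types match ✗
  G2: stuck-at-0, inverted output ✓; others ✗
  G3: none of the 3 fault types match ✗
  G4: stuck-at-0, inverted output ✓; others ✗
  G5: none of the 3 fault types match ✗
  G6: none of the 3 fault types match ✗
  G7: none of the 3 fault types match ✗
Consistent faults: {G2 stuck-at-0, G2 inverted output, G4 stuck-at-0, G4 inverted output} — 4 in all.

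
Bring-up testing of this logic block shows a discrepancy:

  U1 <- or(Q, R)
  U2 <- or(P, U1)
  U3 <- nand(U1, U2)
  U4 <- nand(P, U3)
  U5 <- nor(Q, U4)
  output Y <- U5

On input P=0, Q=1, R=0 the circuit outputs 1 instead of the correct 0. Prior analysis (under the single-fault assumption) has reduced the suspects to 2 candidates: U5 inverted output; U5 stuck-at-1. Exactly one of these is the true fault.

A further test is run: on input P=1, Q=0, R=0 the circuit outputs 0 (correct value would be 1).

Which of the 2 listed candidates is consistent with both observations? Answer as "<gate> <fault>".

U5 inverted output

Evaluate each candidate on input P=1, Q=0, R=0:
  U5 inverted output: U1=0, U2=1, U3=1, U4=0, U5=0 [inverted output] → 0 — matches
  U5 stuck-at-1: U1=0, U2=1, U3=1, U4=0, U5=1 [stuck-at-1] → 1 — eliminated
Only U5 inverted output reproduces the observed 0.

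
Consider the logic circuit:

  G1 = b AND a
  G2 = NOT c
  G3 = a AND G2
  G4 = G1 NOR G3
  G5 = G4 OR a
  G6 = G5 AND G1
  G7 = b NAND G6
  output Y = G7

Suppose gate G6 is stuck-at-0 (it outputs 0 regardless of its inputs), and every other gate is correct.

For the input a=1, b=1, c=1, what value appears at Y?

1

Propagate with G6 forced: G1=1, G2=0, G3=0, G4=0, G5=1, G6=0 [stuck-at-0], G7=1.
So Y = 1. (Without the fault it would be 0.)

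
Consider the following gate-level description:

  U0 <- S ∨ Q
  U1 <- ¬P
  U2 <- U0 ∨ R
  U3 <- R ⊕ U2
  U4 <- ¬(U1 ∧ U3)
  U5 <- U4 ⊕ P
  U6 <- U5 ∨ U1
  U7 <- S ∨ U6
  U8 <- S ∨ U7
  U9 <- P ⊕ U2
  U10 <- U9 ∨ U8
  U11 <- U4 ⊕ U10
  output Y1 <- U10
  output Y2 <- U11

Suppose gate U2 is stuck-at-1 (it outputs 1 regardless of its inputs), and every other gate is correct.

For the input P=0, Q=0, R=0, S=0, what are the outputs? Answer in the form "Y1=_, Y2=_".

Propagate with U2 forced: U0=0, U1=1, U2=1 [stuck-at-1], U3=1, U4=0, U5=0, U6=1, U7=1, U8=1, U9=1, U10=1, U11=1.
So the outputs are Y1=1, Y2=1. (Without the fault they would be Y1=1, Y2=0.)

Y1=1, Y2=1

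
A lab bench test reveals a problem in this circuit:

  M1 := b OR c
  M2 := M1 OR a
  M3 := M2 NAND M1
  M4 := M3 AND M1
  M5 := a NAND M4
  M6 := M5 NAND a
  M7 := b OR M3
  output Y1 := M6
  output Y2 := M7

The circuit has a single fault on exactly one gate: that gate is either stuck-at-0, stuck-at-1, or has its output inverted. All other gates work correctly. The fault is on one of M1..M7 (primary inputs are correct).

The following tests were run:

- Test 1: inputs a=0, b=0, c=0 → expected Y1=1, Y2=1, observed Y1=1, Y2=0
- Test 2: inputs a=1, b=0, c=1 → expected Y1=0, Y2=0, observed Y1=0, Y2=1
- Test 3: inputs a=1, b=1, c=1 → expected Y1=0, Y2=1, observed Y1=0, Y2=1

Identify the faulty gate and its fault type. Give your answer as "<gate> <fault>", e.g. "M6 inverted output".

Fault-free values for test 1 (a=0, b=0, c=0): M1=0, M2=0, M3=1, M4=0, M5=1, M6=1, M7=1, giving Y1=1, Y2=1. Observed Y1=1, Y2=0.
Test 1: faults giving observed Y1=1, Y2=0 are {M1 stuck-at-1, M1 inverted output, M3 stuck-at-0, M3 inverted output, M7 stuck-at-0, M7 inverted output}.
Test 2 (a=1, b=0, c=1): fault-free M1=1, M2=1, M3=0, M4=0, M5=1, M6=0, M7=0 → Y1=0, Y2=0; observed Y1=0, Y2=1. Eliminates M1 stuck-at-1, M3 stuck-at-0, M3 inverted output, M7 stuck-at-0.
Test 3 (a=1, b=1, c=1): fault-free M1=1, M2=1, M3=0, M4=0, M5=1, M6=0, M7=1 → Y1=0, Y2=1; observed Y1=0, Y2=1. Eliminates M7 inverted output.
Only M1 inverted output is consistent with every test.

M1 inverted output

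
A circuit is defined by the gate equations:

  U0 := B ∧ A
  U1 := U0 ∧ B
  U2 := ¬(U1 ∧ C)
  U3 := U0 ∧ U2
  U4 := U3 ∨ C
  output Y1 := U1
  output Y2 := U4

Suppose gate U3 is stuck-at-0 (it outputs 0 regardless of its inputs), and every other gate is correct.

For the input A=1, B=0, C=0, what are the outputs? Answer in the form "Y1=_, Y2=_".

Propagate with U3 forced: U0=0, U1=0, U2=1, U3=0 [stuck-at-0], U4=0.
So the outputs are Y1=0, Y2=0. (Same as the fault-free value — the fault is masked on this input.)

Y1=0, Y2=0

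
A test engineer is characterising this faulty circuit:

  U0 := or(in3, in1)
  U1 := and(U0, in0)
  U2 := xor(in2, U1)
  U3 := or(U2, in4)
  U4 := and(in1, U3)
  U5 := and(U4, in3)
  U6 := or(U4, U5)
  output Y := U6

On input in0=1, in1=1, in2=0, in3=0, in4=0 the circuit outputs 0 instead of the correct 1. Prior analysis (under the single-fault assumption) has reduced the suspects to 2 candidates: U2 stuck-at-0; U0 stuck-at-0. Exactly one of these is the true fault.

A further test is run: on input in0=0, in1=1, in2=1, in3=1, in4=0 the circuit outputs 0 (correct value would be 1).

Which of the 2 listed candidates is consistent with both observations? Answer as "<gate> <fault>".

Evaluate each candidate on input in0=0, in1=1, in2=1, in3=1, in4=0:
  U2 stuck-at-0: U0=1, U1=0, U2=0 [stuck-at-0], U3=0, U4=0, U5=0, U6=0 → 0 — matches
  U0 stuck-at-0: U0=0 [stuck-at-0], U1=0, U2=1, U3=1, U4=1, U5=1, U6=1 → 1 — eliminated
Only U2 stuck-at-0 reproduces the observed 0.

U2 stuck-at-0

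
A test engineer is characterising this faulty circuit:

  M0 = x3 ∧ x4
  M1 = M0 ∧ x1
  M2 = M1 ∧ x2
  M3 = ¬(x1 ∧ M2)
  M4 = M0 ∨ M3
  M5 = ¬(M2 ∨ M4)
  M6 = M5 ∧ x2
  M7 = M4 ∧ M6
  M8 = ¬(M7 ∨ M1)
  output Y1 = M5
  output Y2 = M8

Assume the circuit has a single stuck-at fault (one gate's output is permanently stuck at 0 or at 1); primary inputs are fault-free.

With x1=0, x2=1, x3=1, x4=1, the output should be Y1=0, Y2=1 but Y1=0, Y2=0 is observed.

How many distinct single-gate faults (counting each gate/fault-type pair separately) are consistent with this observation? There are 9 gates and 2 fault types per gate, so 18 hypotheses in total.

4

Fault-free: M0=1, M1=0, M2=0, M3=1, M4=1, M5=0, M6=0, M7=0, M8=1 → Y1=0, Y2=1. Observed Y1=0, Y2=0.
  M0: none of the 2 fault types match ✗
  M1: stuck-at-1 ✓; others ✗
  M2: none of the 2 fault types match ✗
  M3: none of the 2 fault types match ✗
  M4: none of the 2 fault types match ✗
  M5: none of the 2 fault types match ✗
  M6: stuck-at-1 ✓; others ✗
  M7: stuck-at-1 ✓; others ✗
  M8: stuck-at-0 ✓; others ✗
Consistent faults: {M1 stuck-at-1, M6 stuck-at-1, M7 stuck-at-1, M8 stuck-at-0} — 4 in all.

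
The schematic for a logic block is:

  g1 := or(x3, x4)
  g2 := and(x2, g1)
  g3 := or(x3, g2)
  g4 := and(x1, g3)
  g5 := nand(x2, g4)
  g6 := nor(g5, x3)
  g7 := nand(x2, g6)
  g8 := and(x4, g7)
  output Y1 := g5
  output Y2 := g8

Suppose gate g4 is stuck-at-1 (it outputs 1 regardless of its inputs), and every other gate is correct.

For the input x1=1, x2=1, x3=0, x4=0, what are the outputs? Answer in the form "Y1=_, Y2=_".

Propagate with g4 forced: g1=0, g2=0, g3=0, g4=1 [stuck-at-1], g5=0, g6=1, g7=0, g8=0.
So the outputs are Y1=0, Y2=0. (Without the fault they would be Y1=1, Y2=0.)

Y1=0, Y2=0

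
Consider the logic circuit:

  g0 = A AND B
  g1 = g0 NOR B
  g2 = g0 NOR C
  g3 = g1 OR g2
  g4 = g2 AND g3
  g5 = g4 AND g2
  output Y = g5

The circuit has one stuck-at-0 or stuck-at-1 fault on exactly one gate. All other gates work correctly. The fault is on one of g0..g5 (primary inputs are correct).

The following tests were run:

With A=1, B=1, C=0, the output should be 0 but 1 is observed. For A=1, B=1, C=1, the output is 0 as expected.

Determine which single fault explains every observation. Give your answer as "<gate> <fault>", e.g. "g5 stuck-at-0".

g0 stuck-at-0

Fault-free values for test 1 (A=1, B=1, C=0): g0=1, g1=0, g2=0, g3=0, g4=0, g5=0, giving Y=0. Observed 1.
Test 1: faults giving observed 1 are {g0 stuck-at-0, g2 stuck-at-1, g5 stuck-at-1}.
Test 2 (A=1, B=1, C=1): fault-free g0=1, g1=0, g2=0, g3=0, g4=0, g5=0 → 0; observed 0. Eliminates g2 stuck-at-1, g5 stuck-at-1.
Only g0 stuck-at-0 is consistent with every test.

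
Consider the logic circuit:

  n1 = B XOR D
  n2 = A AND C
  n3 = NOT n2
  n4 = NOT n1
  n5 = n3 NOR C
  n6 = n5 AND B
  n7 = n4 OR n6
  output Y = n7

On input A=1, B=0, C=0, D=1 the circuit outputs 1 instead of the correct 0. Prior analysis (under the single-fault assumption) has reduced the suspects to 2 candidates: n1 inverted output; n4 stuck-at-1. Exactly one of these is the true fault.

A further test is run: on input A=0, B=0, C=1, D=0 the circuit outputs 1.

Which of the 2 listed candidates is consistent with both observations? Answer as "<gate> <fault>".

n4 stuck-at-1

Evaluate each candidate on input A=0, B=0, C=1, D=0:
  n1 inverted output: n1=1 [inverted output], n2=0, n3=1, n4=0, n5=0, n6=0, n7=0 → 0 — eliminated
  n4 stuck-at-1: n1=0, n2=0, n3=1, n4=1 [stuck-at-1], n5=0, n6=0, n7=1 → 1 — matches
Only n4 stuck-at-1 reproduces the observed 1.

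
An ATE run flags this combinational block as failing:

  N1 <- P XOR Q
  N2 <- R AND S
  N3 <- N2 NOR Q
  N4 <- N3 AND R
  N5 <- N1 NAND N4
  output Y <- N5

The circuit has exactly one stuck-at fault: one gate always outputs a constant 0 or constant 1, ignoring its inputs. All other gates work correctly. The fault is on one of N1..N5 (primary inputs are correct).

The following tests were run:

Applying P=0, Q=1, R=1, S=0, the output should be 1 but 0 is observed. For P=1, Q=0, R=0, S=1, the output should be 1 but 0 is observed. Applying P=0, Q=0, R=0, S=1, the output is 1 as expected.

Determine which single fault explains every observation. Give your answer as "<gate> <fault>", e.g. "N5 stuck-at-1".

N4 stuck-at-1

Fault-free values for test 1 (P=0, Q=1, R=1, S=0): N1=1, N2=0, N3=0, N4=0, N5=1, giving Y=1. Observed 0.
Test 1: faults giving observed 0 are {N3 stuck-at-1, N4 stuck-at-1, N5 stuck-at-0}.
Test 2 (P=1, Q=0, R=0, S=1): fault-free N1=1, N2=0, N3=1, N4=0, N5=1 → 1; observed 0. Eliminates N3 stuck-at-1.
Test 3 (P=0, Q=0, R=0, S=1): fault-free N1=0, N2=0, N3=1, N4=0, N5=1 → 1; observed 1. Eliminates N5 stuck-at-0.
Only N4 stuck-at-1 is consistent with every test.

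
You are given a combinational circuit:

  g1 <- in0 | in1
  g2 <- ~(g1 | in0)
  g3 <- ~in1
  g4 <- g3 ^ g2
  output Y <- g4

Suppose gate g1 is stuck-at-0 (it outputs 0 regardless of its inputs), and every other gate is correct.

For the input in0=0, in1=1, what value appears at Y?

1

Propagate with g1 forced: g1=0 [stuck-at-0], g2=1, g3=0, g4=1.
So Y = 1. (Without the fault it would be 0.)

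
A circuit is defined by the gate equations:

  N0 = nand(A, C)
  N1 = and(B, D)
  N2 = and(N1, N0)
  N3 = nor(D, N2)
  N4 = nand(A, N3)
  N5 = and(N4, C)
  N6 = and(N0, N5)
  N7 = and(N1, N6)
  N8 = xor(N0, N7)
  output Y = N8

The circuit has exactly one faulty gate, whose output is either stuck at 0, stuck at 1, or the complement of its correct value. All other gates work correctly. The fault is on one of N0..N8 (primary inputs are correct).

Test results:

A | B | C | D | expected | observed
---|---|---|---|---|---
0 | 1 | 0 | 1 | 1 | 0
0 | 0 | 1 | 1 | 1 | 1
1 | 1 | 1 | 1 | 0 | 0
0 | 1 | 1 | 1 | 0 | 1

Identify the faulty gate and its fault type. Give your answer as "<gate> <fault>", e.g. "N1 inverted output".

Fault-free values for test 1 (A=0, B=1, C=0, D=1): N0=1, N1=1, N2=1, N3=0, N4=1, N5=0, N6=0, N7=0, N8=1, giving Y=1. Observed 0.
Test 1: faults giving observed 0 are {N0 stuck-at-0, N0 inverted output, N5 stuck-at-1, N5 inverted output, N6 stuck-at-1, N6 inverted output, N7 stuck-at-1, N7 inverted output, N8 stuck-at-0, N8 inverted output}.
Test 2 (A=0, B=0, C=1, D=1): fault-free N0=1, N1=0, N2=0, N3=0, N4=1, N5=1, N6=1, N7=0, N8=1 → 1; observed 1. Eliminates N0 stuck-at-0, N0 inverted output, N7 stuck-at-1, N7 inverted output, N8 stuck-at-0, N8 inverted output.
Test 3 (A=1, B=1, C=1, D=1): fault-free N0=0, N1=1, N2=0, N3=0, N4=1, N5=1, N6=0, N7=0, N8=0 → 0; observed 0. Eliminates N6 stuck-at-1, N6 inverted output.
Test 4 (A=0, B=1, C=1, D=1): fault-free N0=1, N1=1, N2=1, N3=0, N4=1, N5=1, N6=1, N7=1, N8=0 → 0; observed 1. Eliminates N5 stuck-at-1.
Only N5 inverted output is consistent with every test.

N5 inverted output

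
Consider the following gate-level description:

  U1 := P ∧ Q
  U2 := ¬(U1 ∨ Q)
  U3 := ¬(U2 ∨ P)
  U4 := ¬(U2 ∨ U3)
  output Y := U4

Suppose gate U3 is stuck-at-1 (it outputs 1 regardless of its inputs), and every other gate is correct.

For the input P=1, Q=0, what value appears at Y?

Propagate with U3 forced: U1=0, U2=1, U3=1 [stuck-at-1], U4=0.
So Y = 0. (Same as the fault-free value — the fault is masked on this input.)

0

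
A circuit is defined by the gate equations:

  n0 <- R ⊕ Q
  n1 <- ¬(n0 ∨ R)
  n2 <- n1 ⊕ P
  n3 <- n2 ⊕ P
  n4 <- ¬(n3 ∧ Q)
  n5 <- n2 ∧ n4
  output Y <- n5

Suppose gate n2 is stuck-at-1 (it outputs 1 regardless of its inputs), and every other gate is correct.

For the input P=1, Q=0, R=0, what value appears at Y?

Propagate with n2 forced: n0=0, n1=1, n2=1 [stuck-at-1], n3=0, n4=1, n5=1.
So Y = 1. (Without the fault it would be 0.)

1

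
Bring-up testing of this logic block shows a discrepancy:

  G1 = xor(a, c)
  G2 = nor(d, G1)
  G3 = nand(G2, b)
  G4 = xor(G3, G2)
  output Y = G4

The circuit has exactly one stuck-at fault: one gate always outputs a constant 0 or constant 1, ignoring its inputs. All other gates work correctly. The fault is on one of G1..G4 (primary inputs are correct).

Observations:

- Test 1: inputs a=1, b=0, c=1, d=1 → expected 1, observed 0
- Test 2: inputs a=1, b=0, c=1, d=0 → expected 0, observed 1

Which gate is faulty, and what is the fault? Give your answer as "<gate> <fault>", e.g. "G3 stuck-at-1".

Fault-free values for test 1 (a=1, b=0, c=1, d=1): G1=0, G2=0, G3=1, G4=1, giving Y=1. Observed 0.
Test 1: faults giving observed 0 are {G2 stuck-at-1, G3 stuck-at-0, G4 stuck-at-0}.
Test 2 (a=1, b=0, c=1, d=0): fault-free G1=0, G2=1, G3=1, G4=0 → 0; observed 1. Eliminates G2 stuck-at-1, G4 stuck-at-0.
Only G3 stuck-at-0 is consistent with every test.

G3 stuck-at-0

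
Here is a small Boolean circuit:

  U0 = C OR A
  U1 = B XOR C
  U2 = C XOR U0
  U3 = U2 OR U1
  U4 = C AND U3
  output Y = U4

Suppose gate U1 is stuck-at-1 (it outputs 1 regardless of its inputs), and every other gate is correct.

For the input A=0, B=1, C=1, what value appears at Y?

Propagate with U1 forced: U0=1, U1=1 [stuck-at-1], U2=0, U3=1, U4=1.
So Y = 1. (Without the fault it would be 0.)

1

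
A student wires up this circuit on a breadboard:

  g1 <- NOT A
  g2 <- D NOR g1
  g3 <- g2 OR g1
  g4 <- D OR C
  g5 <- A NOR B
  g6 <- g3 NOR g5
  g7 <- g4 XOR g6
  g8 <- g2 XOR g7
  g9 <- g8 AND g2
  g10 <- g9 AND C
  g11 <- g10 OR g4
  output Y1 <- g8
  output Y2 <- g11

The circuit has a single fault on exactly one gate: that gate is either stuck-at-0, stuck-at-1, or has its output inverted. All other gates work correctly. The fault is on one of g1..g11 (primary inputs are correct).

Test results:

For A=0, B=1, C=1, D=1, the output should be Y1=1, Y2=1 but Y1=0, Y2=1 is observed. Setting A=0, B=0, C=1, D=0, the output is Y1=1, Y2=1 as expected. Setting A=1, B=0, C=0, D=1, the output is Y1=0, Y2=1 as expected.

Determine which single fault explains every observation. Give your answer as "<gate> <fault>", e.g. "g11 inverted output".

g3 stuck-at-0

Fault-free values for test 1 (A=0, B=1, C=1, D=1): g1=1, g2=0, g3=1, g4=1, g5=0, g6=0, g7=1, g8=1, g9=0, g10=0, g11=1, giving Y1=1, Y2=1. Observed Y1=0, Y2=1.
Test 1: faults giving observed Y1=0, Y2=1 are {g1 stuck-at-0, g1 inverted output, g2 stuck-at-1, g2 inverted output, g3 stuck-at-0, g3 inverted output, g6 stuck-at-1, g6 inverted output, g7 stuck-at-0, g7 inverted output, g8 stuck-at-0, g8 inverted output}.
Test 2 (A=0, B=0, C=1, D=0): fault-free g1=1, g2=0, g3=1, g4=1, g5=1, g6=0, g7=1, g8=1, g9=0, g10=0, g11=1 → Y1=1, Y2=1; observed Y1=1, Y2=1. Eliminates g1 stuck-at-0, g1 inverted output, g2 stuck-at-1, g2 inverted output, g6 stuck-at-1, g6 inverted output, g7 stuck-at-0, g7 inverted output, g8 stuck-at-0, g8 inverted output.
Test 3 (A=1, B=0, C=0, D=1): fault-free g1=0, g2=0, g3=0, g4=1, g5=0, g6=1, g7=0, g8=0, g9=0, g10=0, g11=1 → Y1=0, Y2=1; observed Y1=0, Y2=1. Eliminates g3 inverted output.
Only g3 stuck-at-0 is consistent with every test.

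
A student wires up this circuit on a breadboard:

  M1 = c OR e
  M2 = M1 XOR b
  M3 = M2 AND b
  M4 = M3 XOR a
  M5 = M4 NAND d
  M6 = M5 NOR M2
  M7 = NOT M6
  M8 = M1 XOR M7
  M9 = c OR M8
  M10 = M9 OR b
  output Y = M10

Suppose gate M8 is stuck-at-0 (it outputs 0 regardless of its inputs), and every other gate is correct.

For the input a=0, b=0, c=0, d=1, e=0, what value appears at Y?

0

Propagate with M8 forced: M1=0, M2=0, M3=0, M4=0, M5=1, M6=0, M7=1, M8=0 [stuck-at-0], M9=0, M10=0.
So Y = 0. (Without the fault it would be 1.)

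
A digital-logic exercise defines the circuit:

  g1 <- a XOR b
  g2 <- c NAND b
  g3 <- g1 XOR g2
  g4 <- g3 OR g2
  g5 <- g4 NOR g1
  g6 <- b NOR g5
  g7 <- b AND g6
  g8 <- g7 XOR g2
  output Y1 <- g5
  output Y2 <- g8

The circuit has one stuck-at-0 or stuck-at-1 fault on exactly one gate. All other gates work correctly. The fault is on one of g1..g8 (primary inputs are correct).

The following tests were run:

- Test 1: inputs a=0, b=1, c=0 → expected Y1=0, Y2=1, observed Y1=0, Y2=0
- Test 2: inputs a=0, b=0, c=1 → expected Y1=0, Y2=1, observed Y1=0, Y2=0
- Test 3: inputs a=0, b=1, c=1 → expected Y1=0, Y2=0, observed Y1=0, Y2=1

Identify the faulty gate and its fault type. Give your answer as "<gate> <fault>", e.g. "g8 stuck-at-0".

Fault-free values for test 1 (a=0, b=1, c=0): g1=1, g2=1, g3=0, g4=1, g5=0, g6=0, g7=0, g8=1, giving Y1=0, Y2=1. Observed Y1=0, Y2=0.
Test 1: faults giving observed Y1=0, Y2=0 are {g2 stuck-at-0, g6 stuck-at-1, g7 stuck-at-1, g8 stuck-at-0}.
Test 2 (a=0, b=0, c=1): fault-free g1=0, g2=1, g3=1, g4=1, g5=0, g6=1, g7=0, g8=1 → Y1=0, Y2=1; observed Y1=0, Y2=0. Eliminates g2 stuck-at-0, g6 stuck-at-1.
Test 3 (a=0, b=1, c=1): fault-free g1=1, g2=0, g3=1, g4=1, g5=0, g6=0, g7=0, g8=0 → Y1=0, Y2=0; observed Y1=0, Y2=1. Eliminates g8 stuck-at-0.
Only g7 stuck-at-1 is consistent with every test.

g7 stuck-at-1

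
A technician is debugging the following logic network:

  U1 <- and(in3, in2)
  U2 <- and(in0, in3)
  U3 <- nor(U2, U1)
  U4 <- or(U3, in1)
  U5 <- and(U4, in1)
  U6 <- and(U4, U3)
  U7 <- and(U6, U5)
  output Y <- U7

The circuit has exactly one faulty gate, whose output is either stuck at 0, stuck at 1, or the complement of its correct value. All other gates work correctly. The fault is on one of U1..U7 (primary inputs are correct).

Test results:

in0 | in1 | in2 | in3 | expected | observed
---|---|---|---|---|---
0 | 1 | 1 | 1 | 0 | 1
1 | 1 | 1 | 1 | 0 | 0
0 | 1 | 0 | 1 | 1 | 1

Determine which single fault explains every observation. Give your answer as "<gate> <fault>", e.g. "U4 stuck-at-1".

U1 stuck-at-0

Fault-free values for test 1 (in0=0, in1=1, in2=1, in3=1): U1=1, U2=0, U3=0, U4=1, U5=1, U6=0, U7=0, giving Y=0. Observed 1.
Test 1: faults giving observed 1 are {U1 stuck-at-0, U1 inverted output, U3 stuck-at-1, U3 inverted output, U6 stuck-at-1, U6 inverted output, U7 stuck-at-1, U7 inverted output}.
Test 2 (in0=1, in1=1, in2=1, in3=1): fault-free U1=1, U2=1, U3=0, U4=1, U5=1, U6=0, U7=0 → 0; observed 0. Eliminates U3 stuck-at-1, U3 inverted output, U6 stuck-at-1, U6 inverted output, U7 stuck-at-1, U7 inverted output.
Test 3 (in0=0, in1=1, in2=0, in3=1): fault-free U1=0, U2=0, U3=1, U4=1, U5=1, U6=1, U7=1 → 1; observed 1. Eliminates U1 inverted output.
Only U1 stuck-at-0 is consistent with every test.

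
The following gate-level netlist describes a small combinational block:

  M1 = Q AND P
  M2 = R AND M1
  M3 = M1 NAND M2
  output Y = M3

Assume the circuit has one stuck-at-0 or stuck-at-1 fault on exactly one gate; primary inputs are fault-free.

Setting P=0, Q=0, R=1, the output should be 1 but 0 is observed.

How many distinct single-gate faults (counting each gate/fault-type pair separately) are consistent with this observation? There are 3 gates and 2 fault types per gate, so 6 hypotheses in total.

2

Fault-free: M1=0, M2=0, M3=1 → 1. Observed 0.
  M1 stuck-at-0: output 1 ✗
  M1 stuck-at-1: output 0 ✓
  M2 stuck-at-0: output 1 ✗
  M2 stuck-at-1: output 1 ✗
  M3 stuck-at-0: output 0 ✓
  M3 stuck-at-1: output 1 ✗
Consistent faults: {M1 stuck-at-1, M3 stuck-at-0} — 2 in all.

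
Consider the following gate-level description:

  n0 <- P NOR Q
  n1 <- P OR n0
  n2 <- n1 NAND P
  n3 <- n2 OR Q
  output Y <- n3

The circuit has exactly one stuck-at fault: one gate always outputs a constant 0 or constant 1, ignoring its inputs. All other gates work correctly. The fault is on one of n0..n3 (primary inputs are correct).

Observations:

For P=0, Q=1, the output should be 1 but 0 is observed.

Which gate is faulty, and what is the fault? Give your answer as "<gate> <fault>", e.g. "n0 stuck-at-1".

Fault-free values for test 1 (P=0, Q=1): n0=0, n1=0, n2=1, n3=1, giving Y=1. Observed 0.
Test 1: faults giving observed 0 are {n3 stuck-at-0}.
Only n3 stuck-at-0 is consistent with every test.

n3 stuck-at-0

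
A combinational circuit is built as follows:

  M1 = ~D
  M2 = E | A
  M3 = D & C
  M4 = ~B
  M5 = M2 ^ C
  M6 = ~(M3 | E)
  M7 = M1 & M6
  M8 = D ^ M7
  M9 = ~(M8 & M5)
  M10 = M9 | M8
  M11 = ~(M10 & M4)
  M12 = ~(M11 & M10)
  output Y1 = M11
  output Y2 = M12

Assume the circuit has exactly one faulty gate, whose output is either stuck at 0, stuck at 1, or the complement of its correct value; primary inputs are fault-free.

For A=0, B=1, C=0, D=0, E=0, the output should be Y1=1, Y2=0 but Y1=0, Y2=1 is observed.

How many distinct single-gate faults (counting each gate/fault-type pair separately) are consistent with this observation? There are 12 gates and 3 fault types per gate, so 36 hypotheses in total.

Fault-free: M1=1, M2=0, M3=0, M4=0, M5=0, M6=1, M7=1, M8=1, M9=1, M10=1, M11=1, M12=0 → Y1=1, Y2=0. Observed Y1=0, Y2=1.
  M1: none of the 3 fault types match ✗
  M2: none of the 3 fault types match ✗
  M3: none of the 3 fault types match ✗
  M4: stuck-at-1, inverted output ✓; others ✗
  M5: none of the 3 fault types match ✗
  M6: none of the 3 fault types match ✗
  M7: none of the 3 fault types match ✗
  M8: none of the 3 fault types match ✗
  M9: none of the 3 fault types match ✗
  M10: none of the 3 fault types match ✗
  M11: stuck-at-0, inverted output ✓; others ✗
  M12: none of the 3 fault types match ✗
Consistent faults: {M4 stuck-at-1, M4 inverted output, M11 stuck-at-0, M11 inverted output} — 4 in all.

4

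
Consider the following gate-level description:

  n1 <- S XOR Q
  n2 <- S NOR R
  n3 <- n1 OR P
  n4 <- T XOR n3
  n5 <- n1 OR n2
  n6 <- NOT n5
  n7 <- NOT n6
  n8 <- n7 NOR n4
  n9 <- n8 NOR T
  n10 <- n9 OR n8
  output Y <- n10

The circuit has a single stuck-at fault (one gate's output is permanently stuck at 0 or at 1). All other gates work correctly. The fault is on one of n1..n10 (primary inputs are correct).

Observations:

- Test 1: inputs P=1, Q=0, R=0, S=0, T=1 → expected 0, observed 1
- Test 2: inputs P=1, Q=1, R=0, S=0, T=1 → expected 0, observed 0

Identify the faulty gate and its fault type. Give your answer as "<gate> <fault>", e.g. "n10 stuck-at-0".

Fault-free values for test 1 (P=1, Q=0, R=0, S=0, T=1): n1=0, n2=1, n3=1, n4=0, n5=1, n6=0, n7=1, n8=0, n9=0, n10=0, giving Y=0. Observed 1.
Test 1: faults giving observed 1 are {n2 stuck-at-0, n5 stuck-at-0, n6 stuck-at-1, n7 stuck-at-0, n8 stuck-at-1, n9 stuck-at-1, n10 stuck-at-1}.
Test 2 (P=1, Q=1, R=0, S=0, T=1): fault-free n1=1, n2=1, n3=1, n4=0, n5=1, n6=0, n7=1, n8=0, n9=0, n10=0 → 0; observed 0. Eliminates n5 stuck-at-0, n6 stuck-at-1, n7 stuck-at-0, n8 stuck-at-1, n9 stuck-at-1, n10 stuck-at-1.
Only n2 stuck-at-0 is consistent with every test.

n2 stuck-at-0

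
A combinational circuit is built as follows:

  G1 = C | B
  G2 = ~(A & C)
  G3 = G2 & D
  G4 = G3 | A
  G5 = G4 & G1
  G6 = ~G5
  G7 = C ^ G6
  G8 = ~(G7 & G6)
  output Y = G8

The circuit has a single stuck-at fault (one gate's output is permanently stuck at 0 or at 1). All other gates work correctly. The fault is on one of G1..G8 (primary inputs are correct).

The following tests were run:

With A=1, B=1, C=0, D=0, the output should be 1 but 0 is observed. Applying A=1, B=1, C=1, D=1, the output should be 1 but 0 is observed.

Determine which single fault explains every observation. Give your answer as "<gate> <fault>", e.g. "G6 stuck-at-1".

G8 stuck-at-0

Fault-free values for test 1 (A=1, B=1, C=0, D=0): G1=1, G2=1, G3=0, G4=1, G5=1, G6=0, G7=0, G8=1, giving Y=1. Observed 0.
Test 1: faults giving observed 0 are {G1 stuck-at-0, G4 stuck-at-0, G5 stuck-at-0, G6 stuck-at-1, G8 stuck-at-0}.
Test 2 (A=1, B=1, C=1, D=1): fault-free G1=1, G2=0, G3=0, G4=1, G5=1, G6=0, G7=1, G8=1 → 1; observed 0. Eliminates G1 stuck-at-0, G4 stuck-at-0, G5 stuck-at-0, G6 stuck-at-1.
Only G8 stuck-at-0 is consistent with every test.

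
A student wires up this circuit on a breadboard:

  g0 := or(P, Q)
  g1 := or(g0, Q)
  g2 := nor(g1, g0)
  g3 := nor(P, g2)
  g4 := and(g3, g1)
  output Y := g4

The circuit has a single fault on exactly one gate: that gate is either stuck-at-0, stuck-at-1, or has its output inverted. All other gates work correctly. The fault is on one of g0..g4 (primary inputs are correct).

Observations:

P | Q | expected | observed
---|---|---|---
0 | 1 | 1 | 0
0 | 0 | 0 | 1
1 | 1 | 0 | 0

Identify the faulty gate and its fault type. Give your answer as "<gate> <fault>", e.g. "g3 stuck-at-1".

g1 inverted output

Fault-free values for test 1 (P=0, Q=1): g0=1, g1=1, g2=0, g3=1, g4=1, giving Y=1. Observed 0.
Test 1: faults giving observed 0 are {g1 stuck-at-0, g1 inverted output, g2 stuck-at-1, g2 inverted output, g3 stuck-at-0, g3 inverted output, g4 stuck-at-0, g4 inverted output}.
Test 2 (P=0, Q=0): fault-free g0=0, g1=0, g2=1, g3=0, g4=0 → 0; observed 1. Eliminates g1 stuck-at-0, g2 stuck-at-1, g2 inverted output, g3 stuck-at-0, g3 inverted output, g4 stuck-at-0.
Test 3 (P=1, Q=1): fault-free g0=1, g1=1, g2=0, g3=0, g4=0 → 0; observed 0. Eliminates g4 inverted output.
Only g1 inverted output is consistent with every test.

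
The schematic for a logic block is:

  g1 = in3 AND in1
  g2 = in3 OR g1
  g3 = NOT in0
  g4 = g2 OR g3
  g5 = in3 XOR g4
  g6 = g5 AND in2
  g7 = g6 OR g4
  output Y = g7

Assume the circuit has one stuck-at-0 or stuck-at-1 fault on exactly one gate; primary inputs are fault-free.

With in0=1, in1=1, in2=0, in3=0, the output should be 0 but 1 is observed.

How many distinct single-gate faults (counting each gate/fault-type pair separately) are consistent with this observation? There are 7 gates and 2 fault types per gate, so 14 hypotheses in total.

Fault-free: g1=0, g2=0, g3=0, g4=0, g5=0, g6=0, g7=0 → 0. Observed 1.
  g1 stuck-at-0: output 0 ✗
  g1 stuck-at-1: output 1 ✓
  g2 stuck-at-0: output 0 ✗
  g2 stuck-at-1: output 1 ✓
  g3 stuck-at-0: output 0 ✗
  g3 stuck-at-1: output 1 ✓
  g4 stuck-at-0: output 0 ✗
  g4 stuck-at-1: output 1 ✓
  g5 stuck-at-0: output 0 ✗
  g5 stuck-at-1: output 0 ✗
  g6 stuck-at-0: output 0 ✗
  g6 stuck-at-1: output 1 ✓
  g7 stuck-at-0: output 0 ✗
  g7 stuck-at-1: output 1 ✓
Consistent faults: {g1 stuck-at-1, g2 stuck-at-1, g3 stuck-at-1, g4 stuck-at-1, g6 stuck-at-1, g7 stuck-at-1} — 6 in all.

6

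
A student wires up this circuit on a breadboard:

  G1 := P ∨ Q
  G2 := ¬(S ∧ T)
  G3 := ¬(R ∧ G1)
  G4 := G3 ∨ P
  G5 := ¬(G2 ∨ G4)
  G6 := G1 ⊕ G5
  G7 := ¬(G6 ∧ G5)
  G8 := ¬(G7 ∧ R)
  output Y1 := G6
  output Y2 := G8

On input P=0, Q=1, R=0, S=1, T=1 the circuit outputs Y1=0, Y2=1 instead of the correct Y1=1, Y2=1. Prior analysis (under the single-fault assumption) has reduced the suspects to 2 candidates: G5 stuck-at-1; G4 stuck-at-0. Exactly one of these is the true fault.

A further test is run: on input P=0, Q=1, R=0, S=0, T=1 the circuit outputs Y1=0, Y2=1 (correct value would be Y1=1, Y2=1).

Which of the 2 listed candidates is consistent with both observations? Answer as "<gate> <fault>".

G5 stuck-at-1

Evaluate each candidate on input P=0, Q=1, R=0, S=0, T=1:
  G5 stuck-at-1: G1=1, G2=1, G3=1, G4=1, G5=1 [stuck-at-1], G6=0, G7=1, G8=1 → Y1=0, Y2=1 — matches
  G4 stuck-at-0: G1=1, G2=1, G3=1, G4=0 [stuck-at-0], G5=0, G6=1, G7=1, G8=1 → Y1=1, Y2=1 — eliminated
Only G5 stuck-at-1 reproduces the observed Y1=0, Y2=1.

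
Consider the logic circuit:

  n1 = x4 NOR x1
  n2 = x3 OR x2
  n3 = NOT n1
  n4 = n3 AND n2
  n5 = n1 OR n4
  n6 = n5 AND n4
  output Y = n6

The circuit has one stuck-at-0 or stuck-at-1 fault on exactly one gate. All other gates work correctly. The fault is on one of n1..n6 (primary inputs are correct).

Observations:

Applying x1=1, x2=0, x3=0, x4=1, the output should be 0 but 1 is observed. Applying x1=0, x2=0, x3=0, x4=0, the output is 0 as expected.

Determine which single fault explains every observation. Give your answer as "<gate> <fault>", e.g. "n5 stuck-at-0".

n2 stuck-at-1

Fault-free values for test 1 (x1=1, x2=0, x3=0, x4=1): n1=0, n2=0, n3=1, n4=0, n5=0, n6=0, giving Y=0. Observed 1.
Test 1: faults giving observed 1 are {n2 stuck-at-1, n4 stuck-at-1, n6 stuck-at-1}.
Test 2 (x1=0, x2=0, x3=0, x4=0): fault-free n1=1, n2=0, n3=0, n4=0, n5=1, n6=0 → 0; observed 0. Eliminates n4 stuck-at-1, n6 stuck-at-1.
Only n2 stuck-at-1 is consistent with every test.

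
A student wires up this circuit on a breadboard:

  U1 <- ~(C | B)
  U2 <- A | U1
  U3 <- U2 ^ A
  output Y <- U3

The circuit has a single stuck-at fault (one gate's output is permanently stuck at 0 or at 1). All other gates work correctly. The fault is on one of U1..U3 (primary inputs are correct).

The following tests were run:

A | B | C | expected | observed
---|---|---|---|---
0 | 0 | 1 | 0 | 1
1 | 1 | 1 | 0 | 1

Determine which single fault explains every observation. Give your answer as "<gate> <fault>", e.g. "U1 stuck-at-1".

Fault-free values for test 1 (A=0, B=0, C=1): U1=0, U2=0, U3=0, giving Y=0. Observed 1.
Test 1: faults giving observed 1 are {U1 stuck-at-1, U2 stuck-at-1, U3 stuck-at-1}.
Test 2 (A=1, B=1, C=1): fault-free U1=0, U2=1, U3=0 → 0; observed 1. Eliminates U1 stuck-at-1, U2 stuck-at-1.
Only U3 stuck-at-1 is consistent with every test.

U3 stuck-at-1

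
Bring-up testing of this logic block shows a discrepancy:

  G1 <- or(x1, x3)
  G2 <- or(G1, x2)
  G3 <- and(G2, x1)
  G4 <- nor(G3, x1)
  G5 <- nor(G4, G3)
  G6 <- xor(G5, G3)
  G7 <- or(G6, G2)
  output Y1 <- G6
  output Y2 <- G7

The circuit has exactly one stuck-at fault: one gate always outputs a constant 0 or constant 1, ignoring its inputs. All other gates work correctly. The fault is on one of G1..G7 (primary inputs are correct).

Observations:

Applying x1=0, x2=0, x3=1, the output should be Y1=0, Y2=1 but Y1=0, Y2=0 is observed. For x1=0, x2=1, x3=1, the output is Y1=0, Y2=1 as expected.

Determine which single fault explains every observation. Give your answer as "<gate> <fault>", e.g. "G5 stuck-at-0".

G1 stuck-at-0

Fault-free values for test 1 (x1=0, x2=0, x3=1): G1=1, G2=1, G3=0, G4=1, G5=0, G6=0, G7=1, giving Y1=0, Y2=1. Observed Y1=0, Y2=0.
Test 1: faults giving observed Y1=0, Y2=0 are {G1 stuck-at-0, G2 stuck-at-0, G7 stuck-at-0}.
Test 2 (x1=0, x2=1, x3=1): fault-free G1=1, G2=1, G3=0, G4=1, G5=0, G6=0, G7=1 → Y1=0, Y2=1; observed Y1=0, Y2=1. Eliminates G2 stuck-at-0, G7 stuck-at-0.
Only G1 stuck-at-0 is consistent with every test.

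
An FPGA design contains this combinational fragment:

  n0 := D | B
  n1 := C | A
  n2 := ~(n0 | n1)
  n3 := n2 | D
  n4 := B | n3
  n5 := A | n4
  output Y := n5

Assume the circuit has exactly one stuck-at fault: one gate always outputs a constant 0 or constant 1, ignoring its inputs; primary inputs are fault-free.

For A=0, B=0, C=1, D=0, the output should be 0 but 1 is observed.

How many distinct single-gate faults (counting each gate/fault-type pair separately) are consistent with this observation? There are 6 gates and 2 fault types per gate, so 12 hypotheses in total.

Fault-free: n0=0, n1=1, n2=0, n3=0, n4=0, n5=0 → 0. Observed 1.
  n0 stuck-at-0: output 0 ✗
  n0 stuck-at-1: output 0 ✗
  n1 stuck-at-0: output 1 ✓
  n1 stuck-at-1: output 0 ✗
  n2 stuck-at-0: output 0 ✗
  n2 stuck-at-1: output 1 ✓
  n3 stuck-at-0: output 0 ✗
  n3 stuck-at-1: output 1 ✓
  n4 stuck-at-0: output 0 ✗
  n4 stuck-at-1: output 1 ✓
  n5 stuck-at-0: output 0 ✗
  n5 stuck-at-1: output 1 ✓
Consistent faults: {n1 stuck-at-0, n2 stuck-at-1, n3 stuck-at-1, n4 stuck-at-1, n5 stuck-at-1} — 5 in all.

5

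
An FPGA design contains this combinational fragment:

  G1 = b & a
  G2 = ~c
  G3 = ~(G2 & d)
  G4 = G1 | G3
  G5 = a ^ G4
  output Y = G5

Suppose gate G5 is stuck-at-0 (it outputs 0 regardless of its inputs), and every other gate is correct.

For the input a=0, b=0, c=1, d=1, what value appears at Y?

0

Propagate with G5 forced: G1=0, G2=0, G3=1, G4=1, G5=0 [stuck-at-0].
So Y = 0. (Without the fault it would be 1.)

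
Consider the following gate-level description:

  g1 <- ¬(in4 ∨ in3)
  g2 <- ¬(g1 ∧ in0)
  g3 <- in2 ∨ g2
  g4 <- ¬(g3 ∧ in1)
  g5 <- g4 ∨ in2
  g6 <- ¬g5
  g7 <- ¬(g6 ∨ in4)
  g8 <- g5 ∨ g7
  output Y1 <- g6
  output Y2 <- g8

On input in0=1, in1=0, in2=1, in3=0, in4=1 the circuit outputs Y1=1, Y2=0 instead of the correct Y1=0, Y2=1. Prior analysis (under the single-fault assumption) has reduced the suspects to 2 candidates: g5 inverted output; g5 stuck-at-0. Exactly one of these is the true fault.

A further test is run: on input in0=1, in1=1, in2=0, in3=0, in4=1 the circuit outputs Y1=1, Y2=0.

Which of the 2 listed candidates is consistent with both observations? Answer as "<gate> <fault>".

Evaluate each candidate on input in0=1, in1=1, in2=0, in3=0, in4=1:
  g5 inverted output: g1=0, g2=1, g3=1, g4=0, g5=1 [inverted output], g6=0, g7=0, g8=1 → Y1=0, Y2=1 — eliminated
  g5 stuck-at-0: g1=0, g2=1, g3=1, g4=0, g5=0 [stuck-at-0], g6=1, g7=0, g8=0 → Y1=1, Y2=0 — matches
Only g5 stuck-at-0 reproduces the observed Y1=1, Y2=0.

g5 stuck-at-0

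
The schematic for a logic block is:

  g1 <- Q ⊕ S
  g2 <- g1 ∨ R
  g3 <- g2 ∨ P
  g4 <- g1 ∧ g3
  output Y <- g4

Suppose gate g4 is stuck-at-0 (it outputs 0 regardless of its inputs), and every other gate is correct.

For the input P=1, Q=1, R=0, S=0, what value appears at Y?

Propagate with g4 forced: g1=1, g2=1, g3=1, g4=0 [stuck-at-0].
So Y = 0. (Without the fault it would be 1.)

0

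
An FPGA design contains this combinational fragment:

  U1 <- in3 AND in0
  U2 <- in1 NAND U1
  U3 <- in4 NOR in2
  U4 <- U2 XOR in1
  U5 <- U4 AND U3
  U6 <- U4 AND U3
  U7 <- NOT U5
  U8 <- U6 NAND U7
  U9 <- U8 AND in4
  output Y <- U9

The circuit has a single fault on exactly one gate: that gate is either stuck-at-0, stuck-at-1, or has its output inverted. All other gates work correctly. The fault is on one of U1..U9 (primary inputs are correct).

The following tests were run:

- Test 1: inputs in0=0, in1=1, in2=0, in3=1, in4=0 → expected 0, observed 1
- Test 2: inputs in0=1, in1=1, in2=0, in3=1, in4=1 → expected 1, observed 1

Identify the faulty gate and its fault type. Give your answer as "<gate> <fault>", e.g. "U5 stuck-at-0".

Fault-free values for test 1 (in0=0, in1=1, in2=0, in3=1, in4=0): U1=0, U2=1, U3=1, U4=0, U5=0, U6=0, U7=1, U8=1, U9=0, giving Y=0. Observed 1.
Test 1: faults giving observed 1 are {U9 stuck-at-1, U9 inverted output}.
Test 2 (in0=1, in1=1, in2=0, in3=1, in4=1): fault-free U1=1, U2=0, U3=0, U4=1, U5=0, U6=0, U7=1, U8=1, U9=1 → 1; observed 1. Eliminates U9 inverted output.
Only U9 stuck-at-1 is consistent with every test.

U9 stuck-at-1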